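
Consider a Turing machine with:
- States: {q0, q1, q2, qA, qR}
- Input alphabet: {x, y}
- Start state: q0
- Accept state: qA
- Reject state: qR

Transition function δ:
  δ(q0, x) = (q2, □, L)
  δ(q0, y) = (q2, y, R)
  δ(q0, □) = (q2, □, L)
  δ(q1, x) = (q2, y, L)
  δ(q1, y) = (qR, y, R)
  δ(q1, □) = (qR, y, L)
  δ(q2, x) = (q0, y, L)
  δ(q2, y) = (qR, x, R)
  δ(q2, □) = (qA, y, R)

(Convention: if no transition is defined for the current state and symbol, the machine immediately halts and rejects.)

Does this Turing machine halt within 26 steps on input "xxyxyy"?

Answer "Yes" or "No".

Execution trace:
Initial: [q0]xxyxyy
Step 1: δ(q0, x) = (q2, □, L) → [q2]□□xyxyy
Step 2: δ(q2, □) = (qA, y, R) → y[qA]□xyxyy

The machine reaches the accept state qA and halts.
The machine halted after 2 steps (within the 26-step bound).

Answer: Yes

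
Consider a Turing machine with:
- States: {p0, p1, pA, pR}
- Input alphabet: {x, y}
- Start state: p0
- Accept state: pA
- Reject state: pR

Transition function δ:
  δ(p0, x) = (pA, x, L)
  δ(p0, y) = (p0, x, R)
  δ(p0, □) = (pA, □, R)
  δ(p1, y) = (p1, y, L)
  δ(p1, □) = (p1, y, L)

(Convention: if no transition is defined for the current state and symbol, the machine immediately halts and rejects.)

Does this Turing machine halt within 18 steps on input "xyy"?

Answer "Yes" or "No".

Execution trace:
Initial: [p0]xyy
Step 1: δ(p0, x) = (pA, x, L) → [pA]□xyy

The machine reaches the accept state pA and halts.
The machine halted after 1 step (within the 18-step bound).

Answer: Yes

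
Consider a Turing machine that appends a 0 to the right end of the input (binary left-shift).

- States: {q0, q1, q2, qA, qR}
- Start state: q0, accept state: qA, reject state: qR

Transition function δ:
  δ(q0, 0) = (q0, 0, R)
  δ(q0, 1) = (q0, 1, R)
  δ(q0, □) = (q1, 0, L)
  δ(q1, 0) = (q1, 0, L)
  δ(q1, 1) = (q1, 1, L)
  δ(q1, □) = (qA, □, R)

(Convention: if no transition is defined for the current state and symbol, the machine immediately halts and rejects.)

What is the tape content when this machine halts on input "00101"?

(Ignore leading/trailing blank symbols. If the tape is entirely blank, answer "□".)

Execution trace:
Initial: [q0]00101
Step 1: δ(q0, 0) = (q0, 0, R) → 0[q0]0101
Step 2: δ(q0, 0) = (q0, 0, R) → 00[q0]101
Step 3: δ(q0, 1) = (q0, 1, R) → 001[q0]01
Step 4: δ(q0, 0) = (q0, 0, R) → 0010[q0]1
Step 5: δ(q0, 1) = (q0, 1, R) → 00101[q0]□
Step 6: δ(q0, □) = (q1, 0, L) → 0010[q1]10
Step 7: δ(q1, 1) = (q1, 1, L) → 001[q1]010
Step 8: δ(q1, 0) = (q1, 0, L) → 00[q1]1010
Step 9: δ(q1, 1) = (q1, 1, L) → 0[q1]01010
Step 10: δ(q1, 0) = (q1, 0, L) → [q1]001010
Step 11: δ(q1, 0) = (q1, 0, L) → [q1]□001010
Step 12: δ(q1, □) = (qA, □, R) → □[qA]001010

The machine reaches the accept state qA and halts.

Final tape (ignoring leading/trailing blanks): 001010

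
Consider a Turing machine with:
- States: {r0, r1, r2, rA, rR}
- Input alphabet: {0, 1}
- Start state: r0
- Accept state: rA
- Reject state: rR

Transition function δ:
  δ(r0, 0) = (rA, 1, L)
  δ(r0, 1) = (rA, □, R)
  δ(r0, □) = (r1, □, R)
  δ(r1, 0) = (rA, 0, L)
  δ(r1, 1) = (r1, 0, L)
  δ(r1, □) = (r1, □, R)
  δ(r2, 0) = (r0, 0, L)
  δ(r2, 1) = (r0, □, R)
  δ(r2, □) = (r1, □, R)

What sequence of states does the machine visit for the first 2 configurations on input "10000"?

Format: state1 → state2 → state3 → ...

Execution trace:
Initial: [r0]10000
Step 1: δ(r0, 1) = (rA, □, R) → □[rA]0000

The machine reaches the accept state rA and halts.

State sequence: r0 → rA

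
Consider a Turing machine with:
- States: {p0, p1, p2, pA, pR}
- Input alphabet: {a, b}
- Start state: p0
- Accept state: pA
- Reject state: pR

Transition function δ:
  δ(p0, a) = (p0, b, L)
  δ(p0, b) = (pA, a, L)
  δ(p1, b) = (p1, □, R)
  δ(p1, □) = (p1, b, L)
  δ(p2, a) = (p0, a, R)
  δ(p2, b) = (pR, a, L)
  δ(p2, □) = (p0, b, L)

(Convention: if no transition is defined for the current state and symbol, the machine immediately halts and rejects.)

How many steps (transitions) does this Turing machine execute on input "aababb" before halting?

Execution trace:
Initial: [p0]aababb
Step 1: δ(p0, a) = (p0, b, L) → [p0]□bababb

No transition is defined for δ(p0, □). By convention the machine halts and rejects.

The machine executed 1 step before halting.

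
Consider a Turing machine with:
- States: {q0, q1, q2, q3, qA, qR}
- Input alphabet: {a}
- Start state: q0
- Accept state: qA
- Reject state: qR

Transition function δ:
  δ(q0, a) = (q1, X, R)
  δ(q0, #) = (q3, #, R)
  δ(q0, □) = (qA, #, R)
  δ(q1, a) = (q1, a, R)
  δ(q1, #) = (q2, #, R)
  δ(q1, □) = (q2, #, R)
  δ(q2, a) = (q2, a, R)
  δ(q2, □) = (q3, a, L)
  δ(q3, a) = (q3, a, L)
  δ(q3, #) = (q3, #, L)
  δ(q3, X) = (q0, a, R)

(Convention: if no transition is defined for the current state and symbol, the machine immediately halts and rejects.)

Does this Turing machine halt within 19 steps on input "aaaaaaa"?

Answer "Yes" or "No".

Execution trace:
Initial: [q0]aaaaaaa
Step 1: δ(q0, a) = (q1, X, R) → X[q1]aaaaaa
Step 2: δ(q1, a) = (q1, a, R) → Xa[q1]aaaaa
Step 3: δ(q1, a) = (q1, a, R) → Xaa[q1]aaaa
Step 4: δ(q1, a) = (q1, a, R) → Xaaa[q1]aaa
Step 5: δ(q1, a) = (q1, a, R) → Xaaaa[q1]aa
Step 6: δ(q1, a) = (q1, a, R) → Xaaaaa[q1]a
Step 7: δ(q1, a) = (q1, a, R) → Xaaaaaa[q1]□
Step 8: δ(q1, □) = (q2, #, R) → Xaaaaaa#[q2]□
Step 9: δ(q2, □) = (q3, a, L) → Xaaaaaa[q3]#a
Step 10: δ(q3, #) = (q3, #, L) → Xaaaaa[q3]a#a
Step 11: δ(q3, a) = (q3, a, L) → Xaaaa[q3]aa#a
Step 12: δ(q3, a) = (q3, a, L) → Xaaa[q3]aaa#a
Step 13: δ(q3, a) = (q3, a, L) → Xaa[q3]aaaa#a
Step 14: δ(q3, a) = (q3, a, L) → Xa[q3]aaaaa#a
Step 15: δ(q3, a) = (q3, a, L) → X[q3]aaaaaa#a
Step 16: δ(q3, a) = (q3, a, L) → [q3]Xaaaaaa#a
Step 17: δ(q3, X) = (q0, a, R) → a[q0]aaaaaa#a
Step 18: δ(q0, a) = (q1, X, R) → aX[q1]aaaaa#a
Step 19: δ(q1, a) = (q1, a, R) → aXa[q1]aaaa#a

The machine has not reached a halting state after 19 steps.
The machine did not halt within the 19-step bound.

Answer: No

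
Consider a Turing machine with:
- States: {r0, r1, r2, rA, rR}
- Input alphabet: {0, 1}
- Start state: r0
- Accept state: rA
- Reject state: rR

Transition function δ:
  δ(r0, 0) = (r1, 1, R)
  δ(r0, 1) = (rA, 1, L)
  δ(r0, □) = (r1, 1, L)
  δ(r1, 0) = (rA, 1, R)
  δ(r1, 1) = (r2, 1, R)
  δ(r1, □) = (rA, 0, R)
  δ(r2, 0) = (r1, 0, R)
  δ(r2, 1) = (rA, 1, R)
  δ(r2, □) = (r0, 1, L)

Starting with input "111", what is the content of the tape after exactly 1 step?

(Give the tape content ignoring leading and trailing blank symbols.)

Execution trace:
Initial: [r0]111
Step 1: δ(r0, 1) = (rA, 1, L) → [rA]□111

The machine reaches the accept state rA and halts.

After 1 step, the tape (ignoring leading/trailing blanks) is: 111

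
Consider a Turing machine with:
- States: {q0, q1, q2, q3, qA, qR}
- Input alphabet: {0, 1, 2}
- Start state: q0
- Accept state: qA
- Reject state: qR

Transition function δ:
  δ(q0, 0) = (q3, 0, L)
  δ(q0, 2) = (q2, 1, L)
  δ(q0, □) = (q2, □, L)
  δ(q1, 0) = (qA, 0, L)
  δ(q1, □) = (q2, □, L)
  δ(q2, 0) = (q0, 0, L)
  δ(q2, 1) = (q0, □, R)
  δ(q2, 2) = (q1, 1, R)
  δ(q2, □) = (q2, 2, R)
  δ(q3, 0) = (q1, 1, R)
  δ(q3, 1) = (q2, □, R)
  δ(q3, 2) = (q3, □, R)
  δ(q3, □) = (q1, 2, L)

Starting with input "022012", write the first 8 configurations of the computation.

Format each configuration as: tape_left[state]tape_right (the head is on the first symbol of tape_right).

Transitions applied:
Step 1: δ(q0, 0) = (q3, 0, L)
Step 2: δ(q3, □) = (q1, 2, L)
Step 3: δ(q1, □) = (q2, □, L)
Step 4: δ(q2, □) = (q2, 2, R)
Step 5: δ(q2, □) = (q2, 2, R)
Step 6: δ(q2, 2) = (q1, 1, R)
Step 7: δ(q1, 0) = (qA, 0, L)

The first 8 configurations are:
[q0]022012 ⊢ [q3]□022012 ⊢ [q1]□2022012 ⊢ [q2]□□2022012 ⊢ 2[q2]□2022012 ⊢ 22[q2]2022012 ⊢ 221[q1]022012 ⊢ 22[qA]1022012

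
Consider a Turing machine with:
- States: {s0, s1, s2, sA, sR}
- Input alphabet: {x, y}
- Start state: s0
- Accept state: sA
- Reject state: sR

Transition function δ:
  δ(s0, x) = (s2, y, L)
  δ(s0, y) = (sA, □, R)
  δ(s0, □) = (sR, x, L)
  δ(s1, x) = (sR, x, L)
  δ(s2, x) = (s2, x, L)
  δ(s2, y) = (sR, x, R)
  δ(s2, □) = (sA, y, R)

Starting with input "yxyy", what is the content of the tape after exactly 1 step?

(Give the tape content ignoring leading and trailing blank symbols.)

Execution trace:
Initial: [s0]yxyy
Step 1: δ(s0, y) = (sA, □, R) → □[sA]xyy

The machine reaches the accept state sA and halts.

After 1 step, the tape (ignoring leading/trailing blanks) is: xyy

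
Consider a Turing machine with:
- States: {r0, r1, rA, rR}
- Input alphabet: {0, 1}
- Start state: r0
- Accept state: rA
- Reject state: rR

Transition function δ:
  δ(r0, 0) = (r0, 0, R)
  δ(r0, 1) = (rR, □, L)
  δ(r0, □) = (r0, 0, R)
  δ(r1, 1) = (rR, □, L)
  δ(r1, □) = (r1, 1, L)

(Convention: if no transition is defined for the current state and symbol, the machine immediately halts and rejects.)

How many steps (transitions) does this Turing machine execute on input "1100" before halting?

Execution trace:
Initial: [r0]1100
Step 1: δ(r0, 1) = (rR, □, L) → [rR]□□100

The machine reaches the reject state rR and halts.

The machine executed 1 step before halting.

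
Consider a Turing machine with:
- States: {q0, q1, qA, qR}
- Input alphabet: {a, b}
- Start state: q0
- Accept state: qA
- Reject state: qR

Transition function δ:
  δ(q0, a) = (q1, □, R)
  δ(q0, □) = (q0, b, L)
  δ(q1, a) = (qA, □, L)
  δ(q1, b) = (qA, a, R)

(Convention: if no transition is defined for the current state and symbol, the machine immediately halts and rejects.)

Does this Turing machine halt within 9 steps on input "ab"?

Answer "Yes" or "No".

Execution trace:
Initial: [q0]ab
Step 1: δ(q0, a) = (q1, □, R) → □[q1]b
Step 2: δ(q1, b) = (qA, a, R) → □a[qA]□

The machine reaches the accept state qA and halts.
The machine halted after 2 steps (within the 9-step bound).

Answer: Yes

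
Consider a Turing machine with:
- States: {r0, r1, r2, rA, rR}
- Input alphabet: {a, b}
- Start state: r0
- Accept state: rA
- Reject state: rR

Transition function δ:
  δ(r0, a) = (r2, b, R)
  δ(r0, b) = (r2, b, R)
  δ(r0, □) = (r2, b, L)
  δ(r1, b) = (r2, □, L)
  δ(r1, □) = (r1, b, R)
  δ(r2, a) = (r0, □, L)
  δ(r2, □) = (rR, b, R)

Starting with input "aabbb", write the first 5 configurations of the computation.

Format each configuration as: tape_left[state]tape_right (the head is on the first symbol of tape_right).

Transitions applied:
Step 1: δ(r0, a) = (r2, b, R)
Step 2: δ(r2, a) = (r0, □, L)
Step 3: δ(r0, b) = (r2, b, R)
Step 4: δ(r2, □) = (rR, b, R)

The first 5 configurations are:
[r0]aabbb ⊢ b[r2]abbb ⊢ [r0]b□bbb ⊢ b[r2]□bbb ⊢ bb[rR]bbb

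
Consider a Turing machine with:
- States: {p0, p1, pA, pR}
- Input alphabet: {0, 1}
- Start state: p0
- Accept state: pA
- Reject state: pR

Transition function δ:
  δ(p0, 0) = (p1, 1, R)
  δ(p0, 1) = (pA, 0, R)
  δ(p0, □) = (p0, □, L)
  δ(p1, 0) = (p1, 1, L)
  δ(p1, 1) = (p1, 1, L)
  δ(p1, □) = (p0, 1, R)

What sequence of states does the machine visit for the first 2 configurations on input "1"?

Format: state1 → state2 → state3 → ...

Execution trace:
Initial: [p0]1
Step 1: δ(p0, 1) = (pA, 0, R) → 0[pA]□

The machine reaches the accept state pA and halts.

State sequence: p0 → pA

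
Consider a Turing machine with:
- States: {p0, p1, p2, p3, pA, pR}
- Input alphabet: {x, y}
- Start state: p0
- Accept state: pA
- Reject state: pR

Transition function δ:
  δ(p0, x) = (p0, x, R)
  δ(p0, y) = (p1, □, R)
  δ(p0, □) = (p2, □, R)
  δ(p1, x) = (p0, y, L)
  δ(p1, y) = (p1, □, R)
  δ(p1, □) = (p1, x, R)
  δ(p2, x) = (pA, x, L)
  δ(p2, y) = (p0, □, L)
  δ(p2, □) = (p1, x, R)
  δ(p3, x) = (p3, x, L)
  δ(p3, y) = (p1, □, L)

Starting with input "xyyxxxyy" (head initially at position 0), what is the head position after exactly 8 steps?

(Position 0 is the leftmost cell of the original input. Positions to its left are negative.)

Execution trace (head position shown):
Step 0: [p0]xyyxxxyy  (head at position 0)
Step 1: move right → x[p0]yyxxxyy  (head at position 1)
Step 2: move right → x□[p1]yxxxyy  (head at position 2)
Step 3: move right → x□□[p1]xxxyy  (head at position 3)
Step 4: move left → x□[p0]□yxxyy  (head at position 2)
Step 5: move right → x□□[p2]yxxyy  (head at position 3)
Step 6: move left → x□[p0]□□xxyy  (head at position 2)
Step 7: move right → x□□[p2]□xxyy  (head at position 3)
Step 8: move right → x□□x[p1]xxyy  (head at position 4)

After 8 steps, the head is at position 4.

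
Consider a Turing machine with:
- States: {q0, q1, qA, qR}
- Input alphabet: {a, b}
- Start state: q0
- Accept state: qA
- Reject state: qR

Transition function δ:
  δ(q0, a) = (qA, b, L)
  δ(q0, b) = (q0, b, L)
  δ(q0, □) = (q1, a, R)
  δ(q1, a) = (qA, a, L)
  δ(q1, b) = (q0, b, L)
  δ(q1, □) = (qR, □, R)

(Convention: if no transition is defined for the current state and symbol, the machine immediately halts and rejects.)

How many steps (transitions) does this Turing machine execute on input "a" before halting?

Execution trace:
Initial: [q0]a
Step 1: δ(q0, a) = (qA, b, L) → [qA]□b

The machine reaches the accept state qA and halts.

The machine executed 1 step before halting.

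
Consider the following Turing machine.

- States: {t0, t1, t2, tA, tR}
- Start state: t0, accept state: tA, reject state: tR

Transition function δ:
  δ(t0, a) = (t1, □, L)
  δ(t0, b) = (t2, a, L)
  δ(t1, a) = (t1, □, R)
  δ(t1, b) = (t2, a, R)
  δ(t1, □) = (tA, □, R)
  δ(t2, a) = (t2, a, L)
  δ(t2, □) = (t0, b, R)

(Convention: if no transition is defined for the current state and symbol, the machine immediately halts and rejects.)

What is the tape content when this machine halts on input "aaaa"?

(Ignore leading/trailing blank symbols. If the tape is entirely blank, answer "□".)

Execution trace:
Initial: [t0]aaaa
Step 1: δ(t0, a) = (t1, □, L) → [t1]□□aaa
Step 2: δ(t1, □) = (tA, □, R) → □[tA]□aaa

The machine reaches the accept state tA and halts.

Final tape (ignoring leading/trailing blanks): aaa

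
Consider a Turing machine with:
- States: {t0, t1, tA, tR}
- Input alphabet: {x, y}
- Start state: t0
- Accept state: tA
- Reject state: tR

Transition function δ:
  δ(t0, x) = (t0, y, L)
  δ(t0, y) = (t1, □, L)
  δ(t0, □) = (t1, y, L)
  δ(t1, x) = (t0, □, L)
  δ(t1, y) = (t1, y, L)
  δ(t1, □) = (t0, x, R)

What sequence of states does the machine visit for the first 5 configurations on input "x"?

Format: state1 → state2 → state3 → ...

Execution trace:
Initial: [t0]x
Step 1: δ(t0, x) = (t0, y, L) → [t0]□y
Step 2: δ(t0, □) = (t1, y, L) → [t1]□yy
Step 3: δ(t1, □) = (t0, x, R) → x[t0]yy
Step 4: δ(t0, y) = (t1, □, L) → [t1]x□y

State sequence: t0 → t0 → t1 → t0 → t1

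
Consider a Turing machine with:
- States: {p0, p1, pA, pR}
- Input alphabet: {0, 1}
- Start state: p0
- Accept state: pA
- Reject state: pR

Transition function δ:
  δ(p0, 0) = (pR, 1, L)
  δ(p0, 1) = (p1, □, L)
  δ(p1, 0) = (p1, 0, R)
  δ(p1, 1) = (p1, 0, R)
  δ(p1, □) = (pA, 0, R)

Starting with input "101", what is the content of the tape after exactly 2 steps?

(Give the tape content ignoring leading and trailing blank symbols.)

Execution trace:
Initial: [p0]101
Step 1: δ(p0, 1) = (p1, □, L) → [p1]□□01
Step 2: δ(p1, □) = (pA, 0, R) → 0[pA]□01

The machine reaches the accept state pA and halts.

After 2 steps, the tape (ignoring leading/trailing blanks) is: 0□01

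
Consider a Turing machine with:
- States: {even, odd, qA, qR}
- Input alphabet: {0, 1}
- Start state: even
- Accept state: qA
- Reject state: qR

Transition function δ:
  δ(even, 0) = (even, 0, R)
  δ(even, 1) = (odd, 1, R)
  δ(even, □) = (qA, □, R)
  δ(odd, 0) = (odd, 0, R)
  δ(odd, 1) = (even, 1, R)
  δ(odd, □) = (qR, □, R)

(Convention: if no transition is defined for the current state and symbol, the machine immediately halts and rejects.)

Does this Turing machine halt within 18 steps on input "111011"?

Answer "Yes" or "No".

Execution trace:
Initial: [even]111011
Step 1: δ(even, 1) = (odd, 1, R) → 1[odd]11011
Step 2: δ(odd, 1) = (even, 1, R) → 11[even]1011
Step 3: δ(even, 1) = (odd, 1, R) → 111[odd]011
Step 4: δ(odd, 0) = (odd, 0, R) → 1110[odd]11
Step 5: δ(odd, 1) = (even, 1, R) → 11101[even]1
Step 6: δ(even, 1) = (odd, 1, R) → 111011[odd]□
Step 7: δ(odd, □) = (qR, □, R) → 111011□[qR]□

The machine reaches the reject state qR and halts.
The machine halted after 7 steps (within the 18-step bound).

Answer: Yes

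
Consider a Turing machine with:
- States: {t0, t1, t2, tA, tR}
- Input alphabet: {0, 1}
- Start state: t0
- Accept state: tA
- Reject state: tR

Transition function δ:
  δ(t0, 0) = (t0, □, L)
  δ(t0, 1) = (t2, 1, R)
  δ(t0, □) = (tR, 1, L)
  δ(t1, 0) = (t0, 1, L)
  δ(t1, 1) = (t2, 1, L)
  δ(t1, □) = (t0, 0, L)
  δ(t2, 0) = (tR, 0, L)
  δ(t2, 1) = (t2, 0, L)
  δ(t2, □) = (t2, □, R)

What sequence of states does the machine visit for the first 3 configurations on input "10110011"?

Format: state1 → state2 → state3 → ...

Execution trace:
Initial: [t0]10110011
Step 1: δ(t0, 1) = (t2, 1, R) → 1[t2]0110011
Step 2: δ(t2, 0) = (tR, 0, L) → [tR]10110011

The machine reaches the reject state tR and halts.

State sequence: t0 → t2 → tR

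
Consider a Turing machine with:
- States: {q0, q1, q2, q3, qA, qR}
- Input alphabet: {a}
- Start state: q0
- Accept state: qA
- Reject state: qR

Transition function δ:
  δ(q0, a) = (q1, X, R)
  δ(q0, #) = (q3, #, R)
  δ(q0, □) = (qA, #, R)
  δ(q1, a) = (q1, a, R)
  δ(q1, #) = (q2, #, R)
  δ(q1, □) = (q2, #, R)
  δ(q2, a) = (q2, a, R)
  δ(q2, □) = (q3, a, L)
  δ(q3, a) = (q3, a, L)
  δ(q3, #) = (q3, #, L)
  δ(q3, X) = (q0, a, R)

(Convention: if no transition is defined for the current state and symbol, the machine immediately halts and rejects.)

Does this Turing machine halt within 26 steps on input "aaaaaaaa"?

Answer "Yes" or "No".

Execution trace:
Initial: [q0]aaaaaaaa
Step 1: δ(q0, a) = (q1, X, R) → X[q1]aaaaaaa
Step 2: δ(q1, a) = (q1, a, R) → Xa[q1]aaaaaa
Step 3: δ(q1, a) = (q1, a, R) → Xaa[q1]aaaaa
Step 4: δ(q1, a) = (q1, a, R) → Xaaa[q1]aaaa
Step 5: δ(q1, a) = (q1, a, R) → Xaaaa[q1]aaa
Step 6: δ(q1, a) = (q1, a, R) → Xaaaaa[q1]aa
Step 7: δ(q1, a) = (q1, a, R) → Xaaaaaa[q1]a
Step 8: δ(q1, a) = (q1, a, R) → Xaaaaaaa[q1]□
Step 9: δ(q1, □) = (q2, #, R) → Xaaaaaaa#[q2]□
Step 10: δ(q2, □) = (q3, a, L) → Xaaaaaaa[q3]#a
Step 11: δ(q3, #) = (q3, #, L) → Xaaaaaa[q3]a#a
Step 12: δ(q3, a) = (q3, a, L) → Xaaaaa[q3]aa#a
Step 13: δ(q3, a) = (q3, a, L) → Xaaaa[q3]aaa#a
Step 14: δ(q3, a) = (q3, a, L) → Xaaa[q3]aaaa#a
Step 15: δ(q3, a) = (q3, a, L) → Xaa[q3]aaaaa#a
Step 16: δ(q3, a) = (q3, a, L) → Xa[q3]aaaaaa#a
Step 17: δ(q3, a) = (q3, a, L) → X[q3]aaaaaaa#a
Step 18: δ(q3, a) = (q3, a, L) → [q3]Xaaaaaaa#a
Step 19: δ(q3, X) = (q0, a, R) → a[q0]aaaaaaa#a
Step 20: δ(q0, a) = (q1, X, R) → aX[q1]aaaaaa#a
Step 21: δ(q1, a) = (q1, a, R) → aXa[q1]aaaaa#a
Step 22: δ(q1, a) = (q1, a, R) → aXaa[q1]aaaa#a
Step 23: δ(q1, a) = (q1, a, R) → aXaaa[q1]aaa#a
Step 24: δ(q1, a) = (q1, a, R) → aXaaaa[q1]aa#a
Step 25: δ(q1, a) = (q1, a, R) → aXaaaaa[q1]a#a
Step 26: δ(q1, a) = (q1, a, R) → aXaaaaaa[q1]#a

The machine has not reached a halting state after 26 steps.
The machine did not halt within the 26-step bound.

Answer: No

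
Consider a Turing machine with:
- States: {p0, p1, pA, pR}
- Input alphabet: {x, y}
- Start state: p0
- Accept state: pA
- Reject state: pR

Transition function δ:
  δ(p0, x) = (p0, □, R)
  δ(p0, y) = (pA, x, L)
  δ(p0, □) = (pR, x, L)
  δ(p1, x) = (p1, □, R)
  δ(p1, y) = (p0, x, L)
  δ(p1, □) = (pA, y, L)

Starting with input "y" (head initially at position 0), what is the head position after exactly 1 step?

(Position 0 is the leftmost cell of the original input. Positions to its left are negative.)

Execution trace (head position shown):
Step 0: [p0]y  (head at position 0)
Step 1: move left → [pA]□x  (head at position -1)

After 1 step, the head is at position -1.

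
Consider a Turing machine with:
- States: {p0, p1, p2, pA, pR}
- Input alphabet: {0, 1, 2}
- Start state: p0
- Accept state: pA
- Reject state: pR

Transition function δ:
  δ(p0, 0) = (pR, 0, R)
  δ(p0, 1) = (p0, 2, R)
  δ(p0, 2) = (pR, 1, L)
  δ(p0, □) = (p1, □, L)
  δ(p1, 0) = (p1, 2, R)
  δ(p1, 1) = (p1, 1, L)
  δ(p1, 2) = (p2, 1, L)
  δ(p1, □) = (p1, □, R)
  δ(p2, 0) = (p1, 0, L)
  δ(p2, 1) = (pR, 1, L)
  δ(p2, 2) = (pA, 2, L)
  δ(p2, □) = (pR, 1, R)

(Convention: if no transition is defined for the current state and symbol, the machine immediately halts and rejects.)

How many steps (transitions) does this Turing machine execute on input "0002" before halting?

Execution trace:
Initial: [p0]0002
Step 1: δ(p0, 0) = (pR, 0, R) → 0[pR]002

The machine reaches the reject state pR and halts.

The machine executed 1 step before halting.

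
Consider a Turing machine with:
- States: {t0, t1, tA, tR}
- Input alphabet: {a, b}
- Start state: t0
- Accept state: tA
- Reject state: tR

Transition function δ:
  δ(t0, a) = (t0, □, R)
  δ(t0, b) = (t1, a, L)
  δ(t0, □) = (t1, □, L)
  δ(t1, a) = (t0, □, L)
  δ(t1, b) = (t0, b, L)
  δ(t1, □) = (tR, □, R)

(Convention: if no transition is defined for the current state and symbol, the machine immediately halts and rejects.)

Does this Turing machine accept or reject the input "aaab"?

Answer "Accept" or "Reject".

Execution trace:
Initial: [t0]aaab
Step 1: δ(t0, a) = (t0, □, R) → □[t0]aab
Step 2: δ(t0, a) = (t0, □, R) → □□[t0]ab
Step 3: δ(t0, a) = (t0, □, R) → □□□[t0]b
Step 4: δ(t0, b) = (t1, a, L) → □□[t1]□a
Step 5: δ(t1, □) = (tR, □, R) → □□□[tR]a

The machine reaches the reject state tR and halts.

Answer: Reject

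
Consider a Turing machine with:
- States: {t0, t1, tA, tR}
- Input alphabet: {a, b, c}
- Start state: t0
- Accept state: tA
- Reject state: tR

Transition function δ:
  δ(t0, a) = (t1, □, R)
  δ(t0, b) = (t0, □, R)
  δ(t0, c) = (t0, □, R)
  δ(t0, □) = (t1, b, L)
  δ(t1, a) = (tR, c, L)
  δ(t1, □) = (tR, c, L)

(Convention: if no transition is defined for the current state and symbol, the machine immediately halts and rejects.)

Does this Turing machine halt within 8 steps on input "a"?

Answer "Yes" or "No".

Execution trace:
Initial: [t0]a
Step 1: δ(t0, a) = (t1, □, R) → □[t1]□
Step 2: δ(t1, □) = (tR, c, L) → [tR]□c

The machine reaches the reject state tR and halts.
The machine halted after 2 steps (within the 8-step bound).

Answer: Yes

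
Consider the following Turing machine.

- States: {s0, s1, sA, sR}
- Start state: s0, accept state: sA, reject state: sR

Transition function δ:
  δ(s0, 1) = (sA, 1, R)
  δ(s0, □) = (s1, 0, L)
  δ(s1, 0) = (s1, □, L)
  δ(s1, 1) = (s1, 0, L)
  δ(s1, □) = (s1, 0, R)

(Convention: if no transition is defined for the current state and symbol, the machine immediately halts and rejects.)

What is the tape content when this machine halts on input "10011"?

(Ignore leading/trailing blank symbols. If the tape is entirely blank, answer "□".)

Execution trace:
Initial: [s0]10011
Step 1: δ(s0, 1) = (sA, 1, R) → 1[sA]0011

The machine reaches the accept state sA and halts.

Final tape (ignoring leading/trailing blanks): 10011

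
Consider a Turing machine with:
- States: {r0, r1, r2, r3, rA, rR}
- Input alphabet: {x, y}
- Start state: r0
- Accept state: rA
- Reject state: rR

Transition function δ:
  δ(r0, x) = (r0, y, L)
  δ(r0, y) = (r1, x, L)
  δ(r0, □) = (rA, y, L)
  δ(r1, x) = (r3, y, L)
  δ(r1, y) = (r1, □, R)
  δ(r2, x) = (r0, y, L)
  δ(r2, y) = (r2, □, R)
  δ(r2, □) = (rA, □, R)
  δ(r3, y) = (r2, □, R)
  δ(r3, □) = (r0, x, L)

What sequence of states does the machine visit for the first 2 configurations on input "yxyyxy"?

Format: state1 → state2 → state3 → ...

Execution trace:
Initial: [r0]yxyyxy
Step 1: δ(r0, y) = (r1, x, L) → [r1]□xxyyxy

No transition is defined for δ(r1, □). By convention the machine halts and rejects.

State sequence: r0 → r1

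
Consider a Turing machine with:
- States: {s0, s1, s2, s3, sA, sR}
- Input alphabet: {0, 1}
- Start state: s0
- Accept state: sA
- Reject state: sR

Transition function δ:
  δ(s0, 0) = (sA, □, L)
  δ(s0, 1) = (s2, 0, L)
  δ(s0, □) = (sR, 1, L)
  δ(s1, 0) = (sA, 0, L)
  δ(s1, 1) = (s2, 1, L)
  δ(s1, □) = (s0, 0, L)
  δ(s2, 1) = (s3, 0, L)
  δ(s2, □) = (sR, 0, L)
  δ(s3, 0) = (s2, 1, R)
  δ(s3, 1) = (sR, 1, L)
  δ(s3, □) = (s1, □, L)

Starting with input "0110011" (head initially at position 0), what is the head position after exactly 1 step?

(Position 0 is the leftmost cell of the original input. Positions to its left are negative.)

Execution trace (head position shown):
Step 0: [s0]0110011  (head at position 0)
Step 1: move left → [sA]□□110011  (head at position -1)

After 1 step, the head is at position -1.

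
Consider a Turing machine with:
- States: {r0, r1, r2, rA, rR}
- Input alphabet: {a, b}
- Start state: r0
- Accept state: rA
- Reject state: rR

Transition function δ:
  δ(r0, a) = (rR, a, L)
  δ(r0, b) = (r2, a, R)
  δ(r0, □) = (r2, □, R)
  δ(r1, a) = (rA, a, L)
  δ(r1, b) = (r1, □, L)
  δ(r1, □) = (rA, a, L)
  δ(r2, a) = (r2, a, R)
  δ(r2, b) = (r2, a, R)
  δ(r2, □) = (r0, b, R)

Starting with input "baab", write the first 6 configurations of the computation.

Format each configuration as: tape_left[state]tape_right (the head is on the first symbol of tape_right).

Transitions applied:
Step 1: δ(r0, b) = (r2, a, R)
Step 2: δ(r2, a) = (r2, a, R)
Step 3: δ(r2, a) = (r2, a, R)
Step 4: δ(r2, b) = (r2, a, R)
Step 5: δ(r2, □) = (r0, b, R)

The first 6 configurations are:
[r0]baab ⊢ a[r2]aab ⊢ aa[r2]ab ⊢ aaa[r2]b ⊢ aaaa[r2]□ ⊢ aaaab[r0]□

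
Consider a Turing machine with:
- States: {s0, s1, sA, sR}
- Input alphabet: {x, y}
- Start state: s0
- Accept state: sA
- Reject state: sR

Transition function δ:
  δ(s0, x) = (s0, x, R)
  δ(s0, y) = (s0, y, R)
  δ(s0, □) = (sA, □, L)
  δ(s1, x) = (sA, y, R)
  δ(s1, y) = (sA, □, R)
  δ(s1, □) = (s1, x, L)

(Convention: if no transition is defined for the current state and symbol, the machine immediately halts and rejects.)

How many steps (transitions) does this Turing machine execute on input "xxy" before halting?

Execution trace:
Initial: [s0]xxy
Step 1: δ(s0, x) = (s0, x, R) → x[s0]xy
Step 2: δ(s0, x) = (s0, x, R) → xx[s0]y
Step 3: δ(s0, y) = (s0, y, R) → xxy[s0]□
Step 4: δ(s0, □) = (sA, □, L) → xx[sA]y□

The machine reaches the accept state sA and halts.

The machine executed 4 steps before halting.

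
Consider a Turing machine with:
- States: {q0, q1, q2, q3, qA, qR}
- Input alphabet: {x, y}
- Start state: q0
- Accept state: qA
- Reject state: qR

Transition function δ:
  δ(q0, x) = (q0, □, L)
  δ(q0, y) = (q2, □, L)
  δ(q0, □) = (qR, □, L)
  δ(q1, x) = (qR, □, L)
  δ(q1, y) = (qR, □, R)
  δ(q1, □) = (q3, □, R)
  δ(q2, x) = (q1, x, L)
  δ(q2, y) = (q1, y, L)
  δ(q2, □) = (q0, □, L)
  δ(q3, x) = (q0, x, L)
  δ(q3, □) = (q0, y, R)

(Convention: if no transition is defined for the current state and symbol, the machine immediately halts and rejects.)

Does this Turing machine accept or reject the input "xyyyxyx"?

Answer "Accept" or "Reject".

Execution trace:
Initial: [q0]xyyyxyx
Step 1: δ(q0, x) = (q0, □, L) → [q0]□□yyyxyx
Step 2: δ(q0, □) = (qR, □, L) → [qR]□□□yyyxyx

The machine reaches the reject state qR and halts.

Answer: Reject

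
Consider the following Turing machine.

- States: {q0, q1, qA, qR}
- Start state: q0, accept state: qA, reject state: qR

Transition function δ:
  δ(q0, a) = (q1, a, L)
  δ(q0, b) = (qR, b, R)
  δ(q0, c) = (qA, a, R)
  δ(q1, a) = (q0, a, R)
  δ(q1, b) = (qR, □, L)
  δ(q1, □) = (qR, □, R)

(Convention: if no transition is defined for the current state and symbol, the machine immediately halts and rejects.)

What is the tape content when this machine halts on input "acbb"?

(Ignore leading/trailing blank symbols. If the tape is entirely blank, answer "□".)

Execution trace:
Initial: [q0]acbb
Step 1: δ(q0, a) = (q1, a, L) → [q1]□acbb
Step 2: δ(q1, □) = (qR, □, R) → □[qR]acbb

The machine reaches the reject state qR and halts.

Final tape (ignoring leading/trailing blanks): acbb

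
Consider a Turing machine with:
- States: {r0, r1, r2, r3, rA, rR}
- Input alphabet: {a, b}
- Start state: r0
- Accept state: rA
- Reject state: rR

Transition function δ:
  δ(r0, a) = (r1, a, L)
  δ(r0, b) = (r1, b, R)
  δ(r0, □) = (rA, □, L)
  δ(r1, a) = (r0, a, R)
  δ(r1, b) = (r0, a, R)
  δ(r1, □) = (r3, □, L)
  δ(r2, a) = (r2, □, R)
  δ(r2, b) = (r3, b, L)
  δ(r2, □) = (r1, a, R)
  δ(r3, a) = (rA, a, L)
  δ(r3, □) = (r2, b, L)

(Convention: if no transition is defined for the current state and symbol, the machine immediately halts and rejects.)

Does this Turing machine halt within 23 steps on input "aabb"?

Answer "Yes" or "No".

Execution trace:
Initial: [r0]aabb
Step 1: δ(r0, a) = (r1, a, L) → [r1]□aabb
Step 2: δ(r1, □) = (r3, □, L) → [r3]□□aabb
Step 3: δ(r3, □) = (r2, b, L) → [r2]□b□aabb
Step 4: δ(r2, □) = (r1, a, R) → a[r1]b□aabb
Step 5: δ(r1, b) = (r0, a, R) → aa[r0]□aabb
Step 6: δ(r0, □) = (rA, □, L) → a[rA]a□aabb

The machine reaches the accept state rA and halts.
The machine halted after 6 steps (within the 23-step bound).

Answer: Yes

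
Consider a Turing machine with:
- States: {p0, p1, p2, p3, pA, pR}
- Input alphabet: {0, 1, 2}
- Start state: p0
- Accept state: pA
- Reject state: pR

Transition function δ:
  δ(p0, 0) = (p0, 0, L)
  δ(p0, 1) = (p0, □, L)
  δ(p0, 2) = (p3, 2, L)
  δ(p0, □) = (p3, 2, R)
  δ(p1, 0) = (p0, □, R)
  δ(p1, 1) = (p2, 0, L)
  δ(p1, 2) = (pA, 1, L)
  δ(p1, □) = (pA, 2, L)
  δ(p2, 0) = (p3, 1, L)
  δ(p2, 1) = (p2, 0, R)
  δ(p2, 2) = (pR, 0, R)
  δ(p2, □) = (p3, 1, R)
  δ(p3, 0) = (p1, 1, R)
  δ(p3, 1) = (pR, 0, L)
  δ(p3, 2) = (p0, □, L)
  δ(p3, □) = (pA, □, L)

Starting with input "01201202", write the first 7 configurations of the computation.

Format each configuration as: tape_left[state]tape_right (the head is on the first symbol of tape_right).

Transitions applied:
Step 1: δ(p0, 0) = (p0, 0, L)
Step 2: δ(p0, □) = (p3, 2, R)
Step 3: δ(p3, 0) = (p1, 1, R)
Step 4: δ(p1, 1) = (p2, 0, L)
Step 5: δ(p2, 1) = (p2, 0, R)
Step 6: δ(p2, 0) = (p3, 1, L)

The first 7 configurations are:
[p0]01201202 ⊢ [p0]□01201202 ⊢ 2[p3]01201202 ⊢ 21[p1]1201202 ⊢ 2[p2]10201202 ⊢ 20[p2]0201202 ⊢ 2[p3]01201202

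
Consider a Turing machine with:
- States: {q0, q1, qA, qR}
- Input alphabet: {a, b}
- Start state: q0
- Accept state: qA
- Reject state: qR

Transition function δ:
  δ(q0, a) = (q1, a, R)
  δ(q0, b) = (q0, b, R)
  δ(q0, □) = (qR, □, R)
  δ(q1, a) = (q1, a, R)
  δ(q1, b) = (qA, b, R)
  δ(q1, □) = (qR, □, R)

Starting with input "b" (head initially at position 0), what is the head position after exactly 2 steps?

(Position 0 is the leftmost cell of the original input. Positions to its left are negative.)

Execution trace (head position shown):
Step 0: [q0]b  (head at position 0)
Step 1: move right → b[q0]□  (head at position 1)
Step 2: move right → b□[qR]□  (head at position 2)

After 2 steps, the head is at position 2.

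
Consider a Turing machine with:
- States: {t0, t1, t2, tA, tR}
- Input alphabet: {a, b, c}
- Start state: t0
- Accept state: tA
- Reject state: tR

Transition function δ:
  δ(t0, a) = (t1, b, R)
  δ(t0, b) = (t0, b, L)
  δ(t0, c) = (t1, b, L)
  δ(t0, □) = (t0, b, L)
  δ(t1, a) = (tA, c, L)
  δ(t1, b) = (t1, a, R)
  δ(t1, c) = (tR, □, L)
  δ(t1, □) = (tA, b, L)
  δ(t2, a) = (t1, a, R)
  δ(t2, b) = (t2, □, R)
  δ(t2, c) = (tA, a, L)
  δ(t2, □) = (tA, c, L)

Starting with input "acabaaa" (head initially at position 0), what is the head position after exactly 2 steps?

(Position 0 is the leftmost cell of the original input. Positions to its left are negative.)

Execution trace (head position shown):
Step 0: [t0]acabaaa  (head at position 0)
Step 1: move right → b[t1]cabaaa  (head at position 1)
Step 2: move left → [tR]b□abaaa  (head at position 0)

After 2 steps, the head is at position 0.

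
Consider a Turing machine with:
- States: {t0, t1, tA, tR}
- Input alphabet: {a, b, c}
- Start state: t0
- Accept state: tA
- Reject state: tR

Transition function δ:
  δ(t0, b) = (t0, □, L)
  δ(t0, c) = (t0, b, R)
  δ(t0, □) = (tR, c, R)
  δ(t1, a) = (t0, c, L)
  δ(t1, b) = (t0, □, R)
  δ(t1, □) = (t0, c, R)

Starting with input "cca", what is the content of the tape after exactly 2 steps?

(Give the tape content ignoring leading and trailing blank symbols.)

Execution trace:
Initial: [t0]cca
Step 1: δ(t0, c) = (t0, b, R) → b[t0]ca
Step 2: δ(t0, c) = (t0, b, R) → bb[t0]a

No transition is defined for δ(t0, a). By convention the machine halts and rejects.

After 2 steps, the tape (ignoring leading/trailing blanks) is: bba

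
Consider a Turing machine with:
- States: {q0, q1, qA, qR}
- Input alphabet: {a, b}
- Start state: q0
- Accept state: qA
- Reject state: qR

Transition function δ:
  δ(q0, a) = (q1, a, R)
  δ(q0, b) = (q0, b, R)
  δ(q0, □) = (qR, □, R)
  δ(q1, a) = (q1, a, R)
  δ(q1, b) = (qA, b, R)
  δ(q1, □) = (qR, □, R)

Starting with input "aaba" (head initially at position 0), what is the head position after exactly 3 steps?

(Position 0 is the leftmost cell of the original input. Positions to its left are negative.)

Execution trace (head position shown):
Step 0: [q0]aaba  (head at position 0)
Step 1: move right → a[q1]aba  (head at position 1)
Step 2: move right → aa[q1]ba  (head at position 2)
Step 3: move right → aab[qA]a  (head at position 3)

After 3 steps, the head is at position 3.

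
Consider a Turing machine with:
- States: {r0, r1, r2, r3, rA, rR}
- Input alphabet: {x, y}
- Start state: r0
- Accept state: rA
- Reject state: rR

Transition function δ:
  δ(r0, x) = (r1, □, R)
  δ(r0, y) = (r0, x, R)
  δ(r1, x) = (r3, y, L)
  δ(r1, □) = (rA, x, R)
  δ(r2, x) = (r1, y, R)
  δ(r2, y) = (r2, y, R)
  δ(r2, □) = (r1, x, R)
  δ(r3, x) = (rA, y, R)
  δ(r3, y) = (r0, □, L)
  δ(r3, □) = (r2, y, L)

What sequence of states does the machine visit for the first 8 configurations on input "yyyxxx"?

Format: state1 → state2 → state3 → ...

Execution trace:
Initial: [r0]yyyxxx
Step 1: δ(r0, y) = (r0, x, R) → x[r0]yyxxx
Step 2: δ(r0, y) = (r0, x, R) → xx[r0]yxxx
Step 3: δ(r0, y) = (r0, x, R) → xxx[r0]xxx
Step 4: δ(r0, x) = (r1, □, R) → xxx□[r1]xx
Step 5: δ(r1, x) = (r3, y, L) → xxx[r3]□yx
Step 6: δ(r3, □) = (r2, y, L) → xx[r2]xyyx
Step 7: δ(r2, x) = (r1, y, R) → xxy[r1]yyx

No transition is defined for δ(r1, y). By convention the machine halts and rejects.

State sequence: r0 → r0 → r0 → r0 → r1 → r3 → r2 → r1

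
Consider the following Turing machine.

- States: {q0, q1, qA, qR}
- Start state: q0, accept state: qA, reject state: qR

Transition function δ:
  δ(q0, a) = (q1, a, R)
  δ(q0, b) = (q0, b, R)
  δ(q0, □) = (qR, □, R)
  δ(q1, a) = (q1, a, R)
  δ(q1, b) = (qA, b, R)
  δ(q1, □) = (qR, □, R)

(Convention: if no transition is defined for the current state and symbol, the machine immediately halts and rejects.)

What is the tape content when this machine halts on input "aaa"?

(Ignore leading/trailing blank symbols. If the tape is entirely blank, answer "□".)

Execution trace:
Initial: [q0]aaa
Step 1: δ(q0, a) = (q1, a, R) → a[q1]aa
Step 2: δ(q1, a) = (q1, a, R) → aa[q1]a
Step 3: δ(q1, a) = (q1, a, R) → aaa[q1]□
Step 4: δ(q1, □) = (qR, □, R) → aaa□[qR]□

The machine reaches the reject state qR and halts.

Final tape (ignoring leading/trailing blanks): aaa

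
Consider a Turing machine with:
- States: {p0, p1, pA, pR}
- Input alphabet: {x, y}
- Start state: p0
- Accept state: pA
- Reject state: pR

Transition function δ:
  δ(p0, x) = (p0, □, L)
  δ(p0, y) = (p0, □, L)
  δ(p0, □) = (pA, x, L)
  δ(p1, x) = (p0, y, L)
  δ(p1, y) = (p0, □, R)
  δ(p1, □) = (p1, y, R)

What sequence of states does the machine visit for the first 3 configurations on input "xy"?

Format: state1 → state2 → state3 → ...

Execution trace:
Initial: [p0]xy
Step 1: δ(p0, x) = (p0, □, L) → [p0]□□y
Step 2: δ(p0, □) = (pA, x, L) → [pA]□x□y

The machine reaches the accept state pA and halts.

State sequence: p0 → p0 → pA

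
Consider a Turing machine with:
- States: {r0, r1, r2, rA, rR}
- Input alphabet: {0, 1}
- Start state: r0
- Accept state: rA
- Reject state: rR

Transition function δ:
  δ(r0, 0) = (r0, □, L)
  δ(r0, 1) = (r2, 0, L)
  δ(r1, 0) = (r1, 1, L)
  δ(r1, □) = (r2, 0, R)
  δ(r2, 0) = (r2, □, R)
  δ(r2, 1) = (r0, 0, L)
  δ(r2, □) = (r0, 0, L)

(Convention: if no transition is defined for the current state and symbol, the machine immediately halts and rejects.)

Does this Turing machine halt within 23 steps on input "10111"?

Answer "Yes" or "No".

Execution trace:
Initial: [r0]10111
Step 1: δ(r0, 1) = (r2, 0, L) → [r2]□00111
Step 2: δ(r2, □) = (r0, 0, L) → [r0]□000111

No transition is defined for δ(r0, □). By convention the machine halts and rejects.
The machine halted after 2 steps (within the 23-step bound).

Answer: Yes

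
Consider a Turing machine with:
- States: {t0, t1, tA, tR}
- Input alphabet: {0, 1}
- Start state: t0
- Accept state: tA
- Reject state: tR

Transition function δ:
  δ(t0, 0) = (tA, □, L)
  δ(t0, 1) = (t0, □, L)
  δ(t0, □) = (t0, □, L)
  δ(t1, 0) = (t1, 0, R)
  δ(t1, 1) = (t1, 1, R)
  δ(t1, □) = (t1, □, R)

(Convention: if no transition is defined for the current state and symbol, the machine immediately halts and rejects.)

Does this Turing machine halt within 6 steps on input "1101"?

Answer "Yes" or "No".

Execution trace:
Initial: [t0]1101
Step 1: δ(t0, 1) = (t0, □, L) → [t0]□□101
Step 2: δ(t0, □) = (t0, □, L) → [t0]□□□101
Step 3: δ(t0, □) = (t0, □, L) → [t0]□□□□101
Step 4: δ(t0, □) = (t0, □, L) → [t0]□□□□□101
Step 5: δ(t0, □) = (t0, □, L) → [t0]□□□□□□101
Step 6: δ(t0, □) = (t0, □, L) → [t0]□□□□□□□101

The machine has not reached a halting state after 6 steps.
The machine did not halt within the 6-step bound.

Answer: No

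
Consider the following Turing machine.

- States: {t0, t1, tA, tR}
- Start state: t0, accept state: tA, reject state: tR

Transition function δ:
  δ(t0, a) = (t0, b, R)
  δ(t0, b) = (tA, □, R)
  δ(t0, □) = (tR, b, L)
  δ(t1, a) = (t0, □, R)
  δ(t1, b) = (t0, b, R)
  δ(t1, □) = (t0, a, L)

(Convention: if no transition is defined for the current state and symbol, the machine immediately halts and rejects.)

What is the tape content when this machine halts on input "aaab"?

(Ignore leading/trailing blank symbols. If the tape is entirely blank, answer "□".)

Execution trace:
Initial: [t0]aaab
Step 1: δ(t0, a) = (t0, b, R) → b[t0]aab
Step 2: δ(t0, a) = (t0, b, R) → bb[t0]ab
Step 3: δ(t0, a) = (t0, b, R) → bbb[t0]b
Step 4: δ(t0, b) = (tA, □, R) → bbb□[tA]□

The machine reaches the accept state tA and halts.

Final tape (ignoring leading/trailing blanks): bbb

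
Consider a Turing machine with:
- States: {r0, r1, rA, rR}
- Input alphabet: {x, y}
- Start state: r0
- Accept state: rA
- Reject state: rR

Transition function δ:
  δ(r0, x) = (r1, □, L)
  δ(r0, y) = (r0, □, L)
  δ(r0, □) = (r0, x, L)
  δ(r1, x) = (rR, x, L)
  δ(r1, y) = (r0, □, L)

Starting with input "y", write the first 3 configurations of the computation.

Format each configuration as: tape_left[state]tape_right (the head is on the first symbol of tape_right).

Transitions applied:
Step 1: δ(r0, y) = (r0, □, L)
Step 2: δ(r0, □) = (r0, x, L)

The first 3 configurations are:
[r0]y ⊢ [r0]□□ ⊢ [r0]□x□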